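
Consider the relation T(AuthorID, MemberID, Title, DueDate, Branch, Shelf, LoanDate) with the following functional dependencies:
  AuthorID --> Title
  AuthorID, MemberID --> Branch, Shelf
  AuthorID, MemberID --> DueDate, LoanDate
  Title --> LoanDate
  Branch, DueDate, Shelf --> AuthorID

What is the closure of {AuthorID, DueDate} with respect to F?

{AuthorID, DueDate, LoanDate, Title}

Start with {AuthorID, DueDate}.
AuthorID --> Title applies; add {Title} → now {AuthorID, DueDate, Title}.
Title --> LoanDate applies; add {LoanDate} → now {AuthorID, DueDate, LoanDate, Title}.
No further FD applies.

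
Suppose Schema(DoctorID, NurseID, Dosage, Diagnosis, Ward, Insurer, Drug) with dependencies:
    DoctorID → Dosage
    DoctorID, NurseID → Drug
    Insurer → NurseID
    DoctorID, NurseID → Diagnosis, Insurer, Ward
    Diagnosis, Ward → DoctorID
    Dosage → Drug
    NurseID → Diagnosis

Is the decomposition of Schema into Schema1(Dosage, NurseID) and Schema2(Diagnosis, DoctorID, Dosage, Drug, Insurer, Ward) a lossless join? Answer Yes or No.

No

Schema1 ∩ Schema2 = {Dosage}; its closure under F is {Dosage, Drug}.
The closure covers neither Schema1 nor Schema2 entirely; the join is not lossless.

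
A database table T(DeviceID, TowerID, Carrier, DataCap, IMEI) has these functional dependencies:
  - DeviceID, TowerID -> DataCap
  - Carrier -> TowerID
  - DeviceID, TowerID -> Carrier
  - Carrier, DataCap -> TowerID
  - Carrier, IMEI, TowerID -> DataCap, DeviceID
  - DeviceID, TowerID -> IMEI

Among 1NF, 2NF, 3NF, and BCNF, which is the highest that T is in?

Candidate keys: {Carrier, DeviceID}, {Carrier, IMEI}, {DeviceID, TowerID}. Prime attributes: {Carrier, DeviceID, IMEI, TowerID}.
Carrier -> TowerID breaks BCNF: {Carrier}⁺ = {Carrier, TowerID}, so {Carrier} is not a superkey.
Its right-hand attributes {TowerID} are all prime, as are those of every other non-superkey FD — the relation is in 3NF.

3NF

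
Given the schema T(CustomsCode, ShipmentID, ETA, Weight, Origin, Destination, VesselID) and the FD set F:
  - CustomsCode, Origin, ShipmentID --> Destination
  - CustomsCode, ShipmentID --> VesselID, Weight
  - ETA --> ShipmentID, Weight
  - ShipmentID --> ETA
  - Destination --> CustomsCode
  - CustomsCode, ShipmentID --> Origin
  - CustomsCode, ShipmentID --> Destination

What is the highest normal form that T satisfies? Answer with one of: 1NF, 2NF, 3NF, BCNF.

Candidate keys: {CustomsCode, ETA}, {CustomsCode, ShipmentID}, {Destination, ETA}, {Destination, ShipmentID}. Prime attributes: {CustomsCode, Destination, ETA, ShipmentID}.
ETA --> ShipmentID, Weight: {ETA}⁺ = {ETA, ShipmentID, Weight}, which is not all of the attributes, so the left side is not a superkey — BCNF is violated.
ETA --> ShipmentID, Weight determines the non-prime attribute {Weight} from a non-superkey — 3NF is violated.
Since {ETA} ⊂ {CustomsCode, ETA} and {ETA}⁺ ⊇ {Weight} with {Weight} non-prime, there is a partial dependency; 2NF fails.

1NF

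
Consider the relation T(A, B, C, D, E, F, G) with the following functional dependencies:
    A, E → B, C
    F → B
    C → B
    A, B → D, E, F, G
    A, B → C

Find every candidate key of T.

{A, B}, {A, C}, {A, E}, {A, F}

Attributes never on any right-hand side: {A} — every candidate key must contain it.
Closure of {A, B} is {A, B, C, D, E, F, G}, the whole schema; {A, B} is a candidate key.
Closure of {A, C} is {A, B, C, D, E, F, G}, the whole schema; {A, C} is a candidate key.
Closure of {A, E} is {A, B, C, D, E, F, G}, the whole schema; {A, E} is a candidate key.
Closure of {A, F} is {A, B, C, D, E, F, G}, the whole schema; {A, F} is a candidate key.
Any other superkey properly contains one of these, so there are no further candidate keys.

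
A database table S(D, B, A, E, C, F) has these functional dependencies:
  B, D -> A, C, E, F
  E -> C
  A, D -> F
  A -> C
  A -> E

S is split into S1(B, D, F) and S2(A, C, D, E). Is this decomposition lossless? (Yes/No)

No

S1 ∩ S2 = {D}; its closure under F is {D}.
The closure covers neither S1 nor S2 entirely; the join is not lossless.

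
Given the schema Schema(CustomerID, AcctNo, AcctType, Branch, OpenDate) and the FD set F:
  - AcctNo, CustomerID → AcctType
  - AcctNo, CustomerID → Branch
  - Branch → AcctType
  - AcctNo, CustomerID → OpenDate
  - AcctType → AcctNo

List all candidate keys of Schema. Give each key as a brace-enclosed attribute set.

No FD produces {CustomerID}, so it must be in every candidate key.
{AcctNo, CustomerID}⁺ = {AcctNo, AcctType, Branch, CustomerID, OpenDate} — all of the relation — so {AcctNo, CustomerID} is a candidate key.
{AcctType, CustomerID}⁺ = {AcctNo, AcctType, Branch, CustomerID, OpenDate} — all of the relation — so {AcctType, CustomerID} is a candidate key.
{Branch, CustomerID}⁺ = {AcctNo, AcctType, Branch, CustomerID, OpenDate} — all of the relation — so {Branch, CustomerID} is a candidate key.
No proper subset of any of these is a key, and no other minimal superkey exists.

{AcctNo, CustomerID}, {AcctType, CustomerID}, {Branch, CustomerID}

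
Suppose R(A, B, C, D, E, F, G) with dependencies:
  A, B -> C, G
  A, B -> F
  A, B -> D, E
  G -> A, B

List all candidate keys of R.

{G}⁺ = {A, B, C, D, E, F, G} — all of the relation — so {G} is a candidate key.
{A, B}⁺ = {A, B, C, D, E, F, G} — all of the relation — so {A, B} is a candidate key.
These are minimal and exhaustive — every other superkey contains one of them.

{A, B}, {G}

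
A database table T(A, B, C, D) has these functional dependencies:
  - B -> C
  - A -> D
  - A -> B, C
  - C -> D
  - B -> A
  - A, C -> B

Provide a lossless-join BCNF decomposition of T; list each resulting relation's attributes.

{A, B, C}; {C, D}

Candidate keys of the original relation: {A}, {B}.
{A, B, C, D}: {C} determines {C, D} here but is not a superkey — split on C -> D, giving {C, D} and {A, B, C}.
{C, D}: every determinant is a superkey — BCNF.
{A, B, C}: every determinant is a superkey — BCNF.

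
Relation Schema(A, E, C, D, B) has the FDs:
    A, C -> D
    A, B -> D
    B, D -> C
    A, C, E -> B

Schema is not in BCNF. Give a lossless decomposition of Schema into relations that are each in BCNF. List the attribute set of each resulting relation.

Candidate keys of the original relation: {A, B, E}, {A, C, E}.
{A, B, C, D, E}: {A, C} determines {A, C, D} here but is not a superkey — split on A, C -> D, giving {A, C, D} and {A, B, C, E}.
{A, C, D}: every determinant is a superkey — BCNF.
{A, B, C, E}: {A, B} determines {A, B, C} here but is not a superkey — split on A, B -> C, giving {A, B, C} and {A, B, E}.
{A, B, C}: every determinant is a superkey — BCNF.
{A, B, E}: every determinant is a superkey — BCNF.

{A, B, C}; {A, B, E}; {A, C, D}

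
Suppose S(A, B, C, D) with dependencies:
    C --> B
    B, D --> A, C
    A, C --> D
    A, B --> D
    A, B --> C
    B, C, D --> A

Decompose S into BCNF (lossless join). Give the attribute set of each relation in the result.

{A, C, D}; {B, C}

Candidate keys of the original relation: {A, B}, {A, C}, {B, D}, {C, D}.
{A, B, C, D}: {C} determines {B, C} here but is not a superkey — split on C --> B, giving {B, C} and {A, C, D}.
{B, C}: every determinant is a superkey — BCNF.
{A, C, D}: every determinant is a superkey — BCNF.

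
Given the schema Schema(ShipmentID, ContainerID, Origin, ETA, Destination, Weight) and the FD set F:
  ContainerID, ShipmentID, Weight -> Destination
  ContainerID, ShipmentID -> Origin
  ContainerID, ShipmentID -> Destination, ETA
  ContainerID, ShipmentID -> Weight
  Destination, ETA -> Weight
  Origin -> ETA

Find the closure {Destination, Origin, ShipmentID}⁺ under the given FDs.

Start with {Destination, Origin, ShipmentID}.
Origin -> ETA applies; add {ETA} → now {Destination, ETA, Origin, ShipmentID}.
Destination, ETA -> Weight applies; add {Weight} → now {Destination, ETA, Origin, ShipmentID, Weight}.
No further FD applies.

{Destination, ETA, Origin, ShipmentID, Weight}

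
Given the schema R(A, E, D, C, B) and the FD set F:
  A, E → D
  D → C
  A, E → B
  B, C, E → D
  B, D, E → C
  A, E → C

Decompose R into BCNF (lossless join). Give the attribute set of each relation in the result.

{A, B, D, E}; {C, D}

Candidate key of the original relation: {A, E}.
Within {A, B, C, D, E}: {D}⁺ ∩ {A, B, C, D, E} = {C, D}, not the whole set, so D → C violates BCNF; decompose into {C, D} and {A, B, D, E}.
{C, D}: every determinant is a superkey — BCNF.
{A, B, D, E}: every determinant is a superkey — BCNF.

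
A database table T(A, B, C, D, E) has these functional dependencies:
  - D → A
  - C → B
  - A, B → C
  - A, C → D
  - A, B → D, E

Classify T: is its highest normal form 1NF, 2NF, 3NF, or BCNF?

Candidate keys: {A, B}, {A, C}, {B, D}, {C, D}. Prime attributes: {A, B, C, D}.
For D → A we have {D}⁺ = {A, D}; {D} is not a superkey, so BCNF fails.
But every attribute on its right side ({A}) is prime, and the same holds for every other non-superkey FD, so 3NF still holds.

3NF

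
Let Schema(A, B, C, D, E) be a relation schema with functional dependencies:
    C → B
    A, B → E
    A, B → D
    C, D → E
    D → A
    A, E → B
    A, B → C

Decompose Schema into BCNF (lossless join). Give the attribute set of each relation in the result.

{A, D}; {B, C}; {C, D, E}

Candidate keys of the original relation: {A, B}, {A, C}, {A, E}, {B, D}, {C, D}, {D, E}.
Within {A, B, C, D, E}: {C}⁺ ∩ {A, B, C, D, E} = {B, C}, not the whole set, so C → B violates BCNF; decompose into {B, C} and {A, C, D, E}.
{B, C}: every determinant is a superkey — BCNF.
Within {A, C, D, E}: {D}⁺ ∩ {A, C, D, E} = {A, D}, not the whole set, so D → A violates BCNF; decompose into {A, D} and {C, D, E}.
{A, D}: every determinant is a superkey — BCNF.
{C, D, E}: every determinant is a superkey — BCNF.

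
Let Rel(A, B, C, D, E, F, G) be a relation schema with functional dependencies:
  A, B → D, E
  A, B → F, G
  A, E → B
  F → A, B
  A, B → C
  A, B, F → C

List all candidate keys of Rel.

{F}⁺ = {A, B, C, D, E, F, G} — all of the relation — so {F} is a candidate key.
{A, B}⁺ = {A, B, C, D, E, F, G} — all of the relation — so {A, B} is a candidate key.
{A, E}⁺ = {A, B, C, D, E, F, G} — all of the relation — so {A, E} is a candidate key.
Any other superkey properly contains one of these, so there are no further candidate keys.

{A, B}, {A, E}, {F}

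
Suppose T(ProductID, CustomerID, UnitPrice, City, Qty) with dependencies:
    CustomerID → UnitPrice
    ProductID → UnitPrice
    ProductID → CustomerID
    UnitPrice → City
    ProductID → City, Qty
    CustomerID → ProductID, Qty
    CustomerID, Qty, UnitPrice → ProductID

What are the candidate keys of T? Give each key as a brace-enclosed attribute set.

{CustomerID}, {ProductID}

{CustomerID}⁺ = {City, CustomerID, ProductID, Qty, UnitPrice} — all of the relation — so {CustomerID} is a candidate key.
{ProductID}⁺ = {City, CustomerID, ProductID, Qty, UnitPrice} — all of the relation — so {ProductID} is a candidate key.
No proper subset of any of these is a key, and no other minimal superkey exists.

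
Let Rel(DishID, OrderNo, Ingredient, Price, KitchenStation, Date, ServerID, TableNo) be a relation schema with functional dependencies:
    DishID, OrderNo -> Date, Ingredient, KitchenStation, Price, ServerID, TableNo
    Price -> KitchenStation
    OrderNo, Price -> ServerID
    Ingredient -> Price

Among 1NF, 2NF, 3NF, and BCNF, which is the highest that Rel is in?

2NF

Candidate key: {DishID, OrderNo}. Prime attributes: {DishID, OrderNo}.
Price -> KitchenStation breaks BCNF: {Price}⁺ = {KitchenStation, Price}, so {Price} is not a superkey.
Because {KitchenStation} is non-prime and the left side of Price -> KitchenStation is not a superkey, the relation is not in 3NF.
No non-prime attribute depends on a proper subset of any candidate key, so 2NF holds.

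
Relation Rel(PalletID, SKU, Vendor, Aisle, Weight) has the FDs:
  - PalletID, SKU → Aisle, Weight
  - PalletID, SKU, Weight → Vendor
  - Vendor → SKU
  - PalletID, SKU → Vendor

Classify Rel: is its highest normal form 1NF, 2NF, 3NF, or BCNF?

3NF

Candidate keys: {PalletID, SKU}, {PalletID, Vendor}. Prime attributes: {PalletID, SKU, Vendor}.
Vendor → SKU breaks BCNF: {Vendor}⁺ = {SKU, Vendor}, so {Vendor} is not a superkey.
Since {SKU} ⊆ prime attributes and every other non-superkey FD also has a prime right side, the schema is in 3NF.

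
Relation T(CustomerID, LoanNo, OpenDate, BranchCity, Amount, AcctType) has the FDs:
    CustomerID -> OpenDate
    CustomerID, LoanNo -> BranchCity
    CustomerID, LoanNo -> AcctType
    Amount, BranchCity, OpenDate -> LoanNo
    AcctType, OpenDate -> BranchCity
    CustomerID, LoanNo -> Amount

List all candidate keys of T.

Attributes never on any right-hand side: {CustomerID} — every candidate key must contain it.
Closure of {CustomerID, LoanNo} is {AcctType, Amount, BranchCity, CustomerID, LoanNo, OpenDate}, the whole schema; {CustomerID, LoanNo} is a candidate key.
Closure of {AcctType, Amount, CustomerID} is {AcctType, Amount, BranchCity, CustomerID, LoanNo, OpenDate}, the whole schema; {AcctType, Amount, CustomerID} is a candidate key.
Closure of {Amount, BranchCity, CustomerID} is {AcctType, Amount, BranchCity, CustomerID, LoanNo, OpenDate}, the whole schema; {Amount, BranchCity, CustomerID} is a candidate key.
Any other superkey properly contains one of these, so there are no further candidate keys.

{AcctType, Amount, CustomerID}, {Amount, BranchCity, CustomerID}, {CustomerID, LoanNo}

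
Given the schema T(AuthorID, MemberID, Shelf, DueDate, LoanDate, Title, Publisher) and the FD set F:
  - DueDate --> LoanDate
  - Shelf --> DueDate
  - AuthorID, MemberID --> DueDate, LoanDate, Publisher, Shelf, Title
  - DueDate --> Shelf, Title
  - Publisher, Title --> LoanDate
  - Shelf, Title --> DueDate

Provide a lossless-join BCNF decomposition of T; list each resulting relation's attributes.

{AuthorID, DueDate, MemberID, Publisher}; {DueDate, LoanDate, Shelf, Title}

Candidate key of the original relation: {AuthorID, MemberID}.
Within {AuthorID, DueDate, LoanDate, MemberID, Publisher, Shelf, Title}: {DueDate}⁺ ∩ {AuthorID, DueDate, LoanDate, MemberID, Publisher, Shelf, Title} = {DueDate, LoanDate, Shelf, Title}, not the whole set, so DueDate --> LoanDate, Shelf, Title violates BCNF; decompose into {DueDate, LoanDate, Shelf, Title} and {AuthorID, DueDate, MemberID, Publisher}.
{DueDate, LoanDate, Shelf, Title} is in BCNF.
{AuthorID, DueDate, MemberID, Publisher} is in BCNF.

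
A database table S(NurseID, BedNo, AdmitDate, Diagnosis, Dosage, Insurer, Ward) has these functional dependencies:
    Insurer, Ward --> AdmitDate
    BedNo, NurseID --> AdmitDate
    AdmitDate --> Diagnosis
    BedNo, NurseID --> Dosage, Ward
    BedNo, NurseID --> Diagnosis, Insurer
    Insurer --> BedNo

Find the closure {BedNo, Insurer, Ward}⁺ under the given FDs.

{AdmitDate, BedNo, Diagnosis, Insurer, Ward}

Start with {BedNo, Insurer, Ward}.
Insurer, Ward --> AdmitDate applies; add {AdmitDate} → now {AdmitDate, BedNo, Insurer, Ward}.
AdmitDate --> Diagnosis applies; add {Diagnosis} → now {AdmitDate, BedNo, Diagnosis, Insurer, Ward}.
No further FD applies.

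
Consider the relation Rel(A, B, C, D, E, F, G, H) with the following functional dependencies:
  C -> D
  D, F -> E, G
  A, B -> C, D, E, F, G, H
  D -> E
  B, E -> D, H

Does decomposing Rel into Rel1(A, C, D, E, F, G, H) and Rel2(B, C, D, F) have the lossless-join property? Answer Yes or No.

No

The shared attributes are {C, D, F} and {C, D, F}⁺ = {C, D, E, F, G}.
Neither Rel1 nor Rel2 is contained in that closure, so the decomposition is lossy.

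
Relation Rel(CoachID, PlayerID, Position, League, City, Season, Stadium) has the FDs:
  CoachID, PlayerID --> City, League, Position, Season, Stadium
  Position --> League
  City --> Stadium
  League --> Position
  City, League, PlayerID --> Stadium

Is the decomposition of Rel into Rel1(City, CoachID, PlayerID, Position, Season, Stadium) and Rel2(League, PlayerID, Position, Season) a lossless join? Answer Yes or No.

Yes

Common attributes: {PlayerID, Position, Season}; their closure is {League, PlayerID, Position, Season}.
Rel2 is contained in that closure, so Rel1 ∩ Rel2 --> Rel2 holds and the join is lossless.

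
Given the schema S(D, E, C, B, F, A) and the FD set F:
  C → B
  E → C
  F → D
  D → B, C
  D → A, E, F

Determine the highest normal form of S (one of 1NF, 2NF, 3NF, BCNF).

Candidate keys: {D}, {F}. Prime attributes: {D, F}.
C → B: {C}⁺ = {B, C}, which is not all of the attributes, so the left side is not a superkey — BCNF is violated.
Because {B} is non-prime and the left side of C → B is not a superkey, the relation is not in 3NF.
Every candidate key is a single attribute, so no partial dependency is possible; 2NF holds.

2NF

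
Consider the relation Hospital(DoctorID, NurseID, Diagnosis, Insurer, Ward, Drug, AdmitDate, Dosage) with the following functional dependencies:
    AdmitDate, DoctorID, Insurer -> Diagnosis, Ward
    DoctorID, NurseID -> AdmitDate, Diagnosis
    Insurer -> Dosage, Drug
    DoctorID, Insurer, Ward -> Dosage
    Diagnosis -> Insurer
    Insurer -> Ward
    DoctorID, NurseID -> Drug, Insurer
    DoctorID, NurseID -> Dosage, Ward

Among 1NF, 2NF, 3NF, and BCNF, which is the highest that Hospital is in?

2NF

Candidate key: {DoctorID, NurseID}. Prime attributes: {DoctorID, NurseID}.
AdmitDate, DoctorID, Insurer -> Diagnosis, Ward breaks BCNF: {AdmitDate, DoctorID, Insurer}⁺ = {AdmitDate, Diagnosis, DoctorID, Dosage, Drug, Insurer, Ward}, so {AdmitDate, DoctorID, Insurer} is not a superkey.
AdmitDate, DoctorID, Insurer -> Diagnosis, Ward determines the non-prime attributes {Diagnosis, Ward} from a non-superkey — 3NF is violated.
Checking every proper subset of each key, none determines a non-prime attribute — 2NF is satisfied.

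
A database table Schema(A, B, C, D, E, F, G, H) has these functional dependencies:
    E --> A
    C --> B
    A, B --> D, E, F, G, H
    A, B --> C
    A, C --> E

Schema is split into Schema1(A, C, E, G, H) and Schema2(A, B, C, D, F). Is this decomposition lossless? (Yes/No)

Yes

The shared attributes are {A, C} and {A, C}⁺ = {A, B, C, D, E, F, G, H}.
Schema1 is contained in that closure, so Schema1 ∩ Schema2 --> Schema1 holds and the join is lossless.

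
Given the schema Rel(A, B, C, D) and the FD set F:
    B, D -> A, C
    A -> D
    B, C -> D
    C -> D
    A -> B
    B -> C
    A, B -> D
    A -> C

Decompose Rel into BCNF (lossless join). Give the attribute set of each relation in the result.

{A, B, C}; {C, D}

Candidate keys of the original relation: {A}, {B}.
In {A, B, C, D}, {C} is not a superkey ({C}⁺ restricted to this set is {C, D}), so split on C -> D into {C, D} and {A, B, C}.
{C, D} has no BCNF violation.
{A, B, C} has no BCNF violation.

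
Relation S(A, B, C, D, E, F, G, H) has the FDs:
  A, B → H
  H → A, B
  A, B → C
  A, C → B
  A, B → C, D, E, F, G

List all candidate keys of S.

Closure of {H} is {A, B, C, D, E, F, G, H}, the whole schema; {H} is a candidate key.
Closure of {A, B} is {A, B, C, D, E, F, G, H}, the whole schema; {A, B} is a candidate key.
Closure of {A, C} is {A, B, C, D, E, F, G, H}, the whole schema; {A, C} is a candidate key.
Any other superkey properly contains one of these, so there are no further candidate keys.

{A, B}, {A, C}, {H}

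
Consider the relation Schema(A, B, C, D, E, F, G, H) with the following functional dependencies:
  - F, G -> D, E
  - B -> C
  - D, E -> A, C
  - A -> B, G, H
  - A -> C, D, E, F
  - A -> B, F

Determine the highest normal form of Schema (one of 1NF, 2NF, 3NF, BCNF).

2NF

Candidate keys: {A}, {D, E}, {F, G}. Prime attributes: {A, D, E, F, G}.
B -> C breaks BCNF: {B}⁺ = {B, C}, so {B} is not a superkey.
B -> C determines the non-prime attribute {C} from a non-superkey — 3NF is violated.
Checking every proper subset of each key, none determines a non-prime attribute — 2NF is satisfied.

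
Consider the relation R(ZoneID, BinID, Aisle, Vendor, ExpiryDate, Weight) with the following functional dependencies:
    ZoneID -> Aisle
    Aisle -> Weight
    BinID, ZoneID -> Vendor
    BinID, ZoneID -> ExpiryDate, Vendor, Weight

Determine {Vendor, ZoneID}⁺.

{Aisle, Vendor, Weight, ZoneID}

Start with {Vendor, ZoneID}.
ZoneID -> Aisle applies; add {Aisle} → now {Aisle, Vendor, ZoneID}.
Aisle -> Weight applies; add {Weight} → now {Aisle, Vendor, Weight, ZoneID}.
No further FD applies.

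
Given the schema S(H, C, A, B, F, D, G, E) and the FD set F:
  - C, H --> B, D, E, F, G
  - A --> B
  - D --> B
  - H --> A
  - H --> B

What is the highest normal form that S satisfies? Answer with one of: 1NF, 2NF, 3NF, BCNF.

Candidate key: {C, H}. Prime attributes: {C, H}.
A --> B breaks BCNF: {A}⁺ = {A, B}, so {A} is not a superkey.
Because {B} is non-prime and the left side of A --> B is not a superkey, the relation is not in 3NF.
The proper key subset {H} of {C, H} determines non-prime {A, B}, so the relation is not even in 2NF.

1NF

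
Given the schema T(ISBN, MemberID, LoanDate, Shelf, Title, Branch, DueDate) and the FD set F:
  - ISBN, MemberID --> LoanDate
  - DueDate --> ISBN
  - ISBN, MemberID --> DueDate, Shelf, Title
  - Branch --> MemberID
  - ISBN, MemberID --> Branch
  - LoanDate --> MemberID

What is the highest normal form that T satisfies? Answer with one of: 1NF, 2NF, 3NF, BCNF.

3NF

Candidate keys: {Branch, DueDate}, {Branch, ISBN}, {DueDate, LoanDate}, {DueDate, MemberID}, {ISBN, LoanDate}, {ISBN, MemberID}. Prime attributes: {Branch, DueDate, ISBN, LoanDate, MemberID}.
DueDate --> ISBN: {DueDate}⁺ = {DueDate, ISBN}, which is not all of the attributes, so the left side is not a superkey — BCNF is violated.
Since {ISBN} ⊆ prime attributes and every other non-superkey FD also has a prime right side, the schema is in 3NF.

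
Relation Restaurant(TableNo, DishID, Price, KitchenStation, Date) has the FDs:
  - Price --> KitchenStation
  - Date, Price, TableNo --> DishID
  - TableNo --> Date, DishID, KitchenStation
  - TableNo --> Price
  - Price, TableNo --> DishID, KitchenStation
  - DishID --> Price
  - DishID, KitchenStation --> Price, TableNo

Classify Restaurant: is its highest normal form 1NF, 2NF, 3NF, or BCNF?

Candidate keys: {DishID}, {TableNo}. Prime attributes: {DishID, TableNo}.
For Price --> KitchenStation we have {Price}⁺ = {KitchenStation, Price}; {Price} is not a superkey, so BCNF fails.
Price --> KitchenStation determines the non-prime attribute {KitchenStation} from a non-superkey — 3NF is violated.
All keys have size 1, which rules out partial dependencies — 2NF is satisfied.

2NF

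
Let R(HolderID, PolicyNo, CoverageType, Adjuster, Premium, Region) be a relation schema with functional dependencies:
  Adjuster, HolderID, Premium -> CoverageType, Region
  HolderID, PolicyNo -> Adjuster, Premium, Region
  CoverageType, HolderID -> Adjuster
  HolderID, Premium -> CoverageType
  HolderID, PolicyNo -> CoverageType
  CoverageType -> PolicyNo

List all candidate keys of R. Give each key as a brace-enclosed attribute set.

{CoverageType, HolderID}, {HolderID, PolicyNo}, {HolderID, Premium}

Attributes never on any right-hand side: {HolderID} — every candidate key must contain it.
{CoverageType, HolderID}⁺ = {Adjuster, CoverageType, HolderID, PolicyNo, Premium, Region}, which is every attribute, so {CoverageType, HolderID} is a candidate key.
{HolderID, PolicyNo}⁺ = {Adjuster, CoverageType, HolderID, PolicyNo, Premium, Region}, which is every attribute, so {HolderID, PolicyNo} is a candidate key.
{HolderID, Premium}⁺ = {Adjuster, CoverageType, HolderID, PolicyNo, Premium, Region}, which is every attribute, so {HolderID, Premium} is a candidate key.
These are minimal and exhaustive — every other superkey contains one of them.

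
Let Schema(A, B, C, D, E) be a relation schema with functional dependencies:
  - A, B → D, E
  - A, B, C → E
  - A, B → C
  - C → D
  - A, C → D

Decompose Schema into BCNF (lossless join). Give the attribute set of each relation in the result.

Candidate key of the original relation: {A, B}.
{A, B, C, D, E}: {C} determines {C, D} here but is not a superkey — split on C → D, giving {C, D} and {A, B, C, E}.
{C, D} has no BCNF violation.
{A, B, C, E} has no BCNF violation.

{A, B, C, E}; {C, D}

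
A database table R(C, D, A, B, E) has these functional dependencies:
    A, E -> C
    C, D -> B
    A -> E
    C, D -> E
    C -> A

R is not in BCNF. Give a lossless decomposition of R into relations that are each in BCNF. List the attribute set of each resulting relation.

{A, B, D}; {A, C, E}

Candidate keys of the original relation: {A, D}, {C, D}.
{A, B, C, D, E}: {A, E} determines {A, C, E} here but is not a superkey — split on A, E -> C, giving {A, C, E} and {A, B, D, E}.
{A, C, E} is in BCNF.
{A, B, D, E}: {A} determines {A, E} here but is not a superkey — split on A -> E, giving {A, E} and {A, B, D}.
{A, E} is in BCNF.
{A, B, D} is in BCNF.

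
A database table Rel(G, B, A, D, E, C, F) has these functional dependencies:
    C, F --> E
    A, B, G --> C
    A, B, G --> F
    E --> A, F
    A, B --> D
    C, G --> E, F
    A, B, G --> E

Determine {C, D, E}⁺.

Start with {C, D, E}.
E --> A, F applies; add {A, F} → now {A, C, D, E, F}.
No further FD applies.

{A, C, D, E, F}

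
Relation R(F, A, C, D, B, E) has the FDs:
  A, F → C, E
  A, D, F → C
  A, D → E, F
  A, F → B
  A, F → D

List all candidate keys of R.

{A, D}, {A, F}

{A} never appears on the right of any FD, so every key must include it.
{A, D}⁺ = {A, B, C, D, E, F} — all of the relation — so {A, D} is a candidate key.
{A, F}⁺ = {A, B, C, D, E, F} — all of the relation — so {A, F} is a candidate key.
Any other superkey properly contains one of these, so there are no further candidate keys.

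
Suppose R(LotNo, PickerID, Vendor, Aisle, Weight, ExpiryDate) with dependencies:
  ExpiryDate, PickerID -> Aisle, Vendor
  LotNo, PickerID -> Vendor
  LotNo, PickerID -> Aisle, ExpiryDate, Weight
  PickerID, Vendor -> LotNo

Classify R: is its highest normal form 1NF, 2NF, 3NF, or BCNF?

BCNF

Candidate keys: {ExpiryDate, PickerID}, {LotNo, PickerID}, {PickerID, Vendor}. Prime attributes: {ExpiryDate, LotNo, PickerID, Vendor}.
The left-hand side of every FD is a superkey, so BCNF is satisfied.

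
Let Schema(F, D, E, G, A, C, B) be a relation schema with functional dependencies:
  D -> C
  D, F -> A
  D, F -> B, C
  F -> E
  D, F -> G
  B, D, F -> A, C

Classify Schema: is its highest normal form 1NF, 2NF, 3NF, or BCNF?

1NF

Candidate key: {D, F}. Prime attributes: {D, F}.
D -> C breaks BCNF: {D}⁺ = {C, D}, so {D} is not a superkey.
D -> C determines the non-prime attribute {C} from a non-superkey — 3NF is violated.
Since {D} ⊂ {D, F} and {D}⁺ ⊇ {C} with {C} non-prime, there is a partial dependency; 2NF fails.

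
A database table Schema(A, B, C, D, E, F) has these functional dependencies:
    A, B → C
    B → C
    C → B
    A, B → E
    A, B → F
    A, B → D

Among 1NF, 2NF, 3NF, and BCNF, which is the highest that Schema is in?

Candidate keys: {A, B}, {A, C}. Prime attributes: {A, B, C}.
For B → C we have {B}⁺ = {B, C}; {B} is not a superkey, so BCNF fails.
Since {C} ⊆ prime attributes and every other non-superkey FD also has a prime right side, the schema is in 3NF.

3NF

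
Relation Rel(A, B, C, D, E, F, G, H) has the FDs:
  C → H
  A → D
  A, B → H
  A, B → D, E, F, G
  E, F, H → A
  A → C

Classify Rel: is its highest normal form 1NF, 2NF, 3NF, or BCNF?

Candidate keys: {A, B}, {B, C, E, F}, {B, E, F, H}. Prime attributes: {A, B, C, E, F, H}.
C → H breaks BCNF: {C}⁺ = {C, H}, so {C} is not a superkey.
A → D determines the non-prime attribute {D} from a non-superkey — 3NF is violated.
Since {A} ⊂ {A, B} and {A}⁺ ⊇ {D} with {D} non-prime, there is a partial dependency; 2NF fails.

1NF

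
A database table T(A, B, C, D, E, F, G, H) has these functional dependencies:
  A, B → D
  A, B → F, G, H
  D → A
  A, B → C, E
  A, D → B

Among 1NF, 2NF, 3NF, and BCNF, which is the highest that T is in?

BCNF

Candidate keys: {A, B}, {D}. Prime attributes: {A, B, D}.
Each dependency's left side is a superkey — BCNF holds.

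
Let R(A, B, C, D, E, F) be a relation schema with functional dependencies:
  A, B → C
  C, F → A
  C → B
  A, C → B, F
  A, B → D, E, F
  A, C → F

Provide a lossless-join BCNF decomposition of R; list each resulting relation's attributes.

Candidate keys of the original relation: {A, B}, {A, C}, {C, F}.
In {A, B, C, D, E, F}, {C} is not a superkey ({C}⁺ restricted to this set is {B, C}), so split on C → B into {B, C} and {A, C, D, E, F}.
{B, C} has no BCNF violation.
{A, C, D, E, F} has no BCNF violation.

{A, C, D, E, F}; {B, C}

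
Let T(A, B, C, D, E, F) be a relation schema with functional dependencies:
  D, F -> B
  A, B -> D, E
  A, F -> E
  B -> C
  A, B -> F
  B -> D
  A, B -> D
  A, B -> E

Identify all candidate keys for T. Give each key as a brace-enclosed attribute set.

No FD produces {A}, so it must be in every candidate key.
{A, B}⁺ = {A, B, C, D, E, F}, which is every attribute, so {A, B} is a candidate key.
{A, D, F}⁺ = {A, B, C, D, E, F}, which is every attribute, so {A, D, F} is a candidate key.
Any other superkey properly contains one of these, so there are no further candidate keys.

{A, B}, {A, D, F}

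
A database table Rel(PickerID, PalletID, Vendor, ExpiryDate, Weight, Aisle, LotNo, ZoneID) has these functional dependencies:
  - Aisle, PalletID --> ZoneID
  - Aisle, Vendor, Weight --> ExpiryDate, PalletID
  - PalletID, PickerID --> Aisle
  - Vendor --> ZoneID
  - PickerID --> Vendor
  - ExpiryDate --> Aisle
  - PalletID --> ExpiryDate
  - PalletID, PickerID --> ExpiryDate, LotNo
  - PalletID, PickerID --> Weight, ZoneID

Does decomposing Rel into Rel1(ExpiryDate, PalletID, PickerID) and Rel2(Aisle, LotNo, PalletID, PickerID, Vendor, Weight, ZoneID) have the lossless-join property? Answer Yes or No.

The shared attributes are {PalletID, PickerID} and {PalletID, PickerID}⁺ = {Aisle, ExpiryDate, LotNo, PalletID, PickerID, Vendor, Weight, ZoneID}.
Since Rel1 ⊆ {Aisle, ExpiryDate, LotNo, PalletID, PickerID, Vendor, Weight, ZoneID}, the intersection is a superkey of Rel1; the decomposition is lossless.

Yes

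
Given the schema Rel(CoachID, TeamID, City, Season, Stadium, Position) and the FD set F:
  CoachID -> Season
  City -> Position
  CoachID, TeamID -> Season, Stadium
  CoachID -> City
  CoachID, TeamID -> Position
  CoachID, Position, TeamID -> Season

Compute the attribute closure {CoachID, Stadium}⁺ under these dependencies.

Start with {CoachID, Stadium}.
CoachID -> Season applies; add {Season} → now {CoachID, Season, Stadium}.
CoachID -> City applies; add {City} → now {City, CoachID, Season, Stadium}.
City -> Position applies; add {Position} → now {City, CoachID, Position, Season, Stadium}.
No further FD applies.

{City, CoachID, Position, Season, Stadium}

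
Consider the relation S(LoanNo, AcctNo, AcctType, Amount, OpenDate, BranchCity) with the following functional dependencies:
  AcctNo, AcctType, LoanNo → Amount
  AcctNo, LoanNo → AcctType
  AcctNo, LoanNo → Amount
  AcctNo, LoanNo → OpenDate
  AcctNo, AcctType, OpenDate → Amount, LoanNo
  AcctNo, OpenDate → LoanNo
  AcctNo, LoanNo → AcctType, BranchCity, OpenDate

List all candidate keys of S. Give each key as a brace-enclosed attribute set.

No FD produces {AcctNo}, so it must be in every candidate key.
{AcctNo, LoanNo} is a candidate key since {AcctNo, LoanNo}⁺ = {AcctNo, AcctType, Amount, BranchCity, LoanNo, OpenDate} covers every attribute.
{AcctNo, OpenDate} is a candidate key since {AcctNo, OpenDate}⁺ = {AcctNo, AcctType, Amount, BranchCity, LoanNo, OpenDate} covers every attribute.
Any other superkey properly contains one of these, so there are no further candidate keys.

{AcctNo, LoanNo}, {AcctNo, OpenDate}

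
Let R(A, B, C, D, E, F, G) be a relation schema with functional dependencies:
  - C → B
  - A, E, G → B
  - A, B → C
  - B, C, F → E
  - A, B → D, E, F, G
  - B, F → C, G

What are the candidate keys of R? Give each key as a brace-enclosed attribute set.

Attributes never on any right-hand side: {A} — every candidate key must contain it.
{A, B} is a candidate key since {A, B}⁺ = {A, B, C, D, E, F, G} covers every attribute.
{A, C} is a candidate key since {A, C}⁺ = {A, B, C, D, E, F, G} covers every attribute.
{A, E, G} is a candidate key since {A, E, G}⁺ = {A, B, C, D, E, F, G} covers every attribute.
These are minimal and exhaustive — every other superkey contains one of them.

{A, B}, {A, C}, {A, E, G}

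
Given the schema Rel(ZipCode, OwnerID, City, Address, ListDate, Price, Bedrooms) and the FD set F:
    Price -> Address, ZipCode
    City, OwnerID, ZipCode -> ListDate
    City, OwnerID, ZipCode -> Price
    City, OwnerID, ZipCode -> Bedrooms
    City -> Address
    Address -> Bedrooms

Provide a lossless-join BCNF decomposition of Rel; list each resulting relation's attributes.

{Address, Bedrooms}; {Address, Price, ZipCode}; {City, ListDate, OwnerID, Price}

Candidate keys of the original relation: {City, OwnerID, Price}, {City, OwnerID, ZipCode}.
Within {Address, Bedrooms, City, ListDate, OwnerID, Price, ZipCode}: {Price}⁺ ∩ {Address, Bedrooms, City, ListDate, OwnerID, Price, ZipCode} = {Address, Bedrooms, Price, ZipCode}, not the whole set, so Price -> Address, Bedrooms, ZipCode violates BCNF; decompose into {Address, Bedrooms, Price, ZipCode} and {City, ListDate, OwnerID, Price}.
Within {Address, Bedrooms, Price, ZipCode}: {Address}⁺ ∩ {Address, Bedrooms, Price, ZipCode} = {Address, Bedrooms}, not the whole set, so Address -> Bedrooms violates BCNF; decompose into {Address, Bedrooms} and {Address, Price, ZipCode}.
{Address, Bedrooms}: every determinant is a superkey — BCNF.
{Address, Price, ZipCode}: every determinant is a superkey — BCNF.
{City, ListDate, OwnerID, Price}: every determinant is a superkey — BCNF.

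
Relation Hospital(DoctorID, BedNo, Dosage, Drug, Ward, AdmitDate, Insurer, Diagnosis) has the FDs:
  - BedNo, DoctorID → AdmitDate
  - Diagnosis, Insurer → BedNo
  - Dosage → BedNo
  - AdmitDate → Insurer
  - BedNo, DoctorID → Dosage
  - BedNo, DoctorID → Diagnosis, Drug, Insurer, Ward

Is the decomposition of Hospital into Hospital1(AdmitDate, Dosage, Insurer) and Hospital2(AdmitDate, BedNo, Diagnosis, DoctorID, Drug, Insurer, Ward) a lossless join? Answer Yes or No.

Hospital1 ∩ Hospital2 = {AdmitDate, Insurer}; its closure under F is {AdmitDate, Insurer}.
Neither Hospital1 nor Hospital2 is contained in that closure, so the decomposition is lossy.

No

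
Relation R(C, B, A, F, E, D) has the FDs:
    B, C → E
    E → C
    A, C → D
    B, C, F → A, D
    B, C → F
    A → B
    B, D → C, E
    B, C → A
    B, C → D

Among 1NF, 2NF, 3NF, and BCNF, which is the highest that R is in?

Candidate keys: {A, C}, {A, D}, {A, E}, {B, C}, {B, D}, {B, E}. Prime attributes: {A, B, C, D, E}.
For E → C we have {E}⁺ = {C, E}; {E} is not a superkey, so BCNF fails.
Its right-hand attributes {C} are all prime, as are those of every other non-superkey FD — the relation is in 3NF.

3NF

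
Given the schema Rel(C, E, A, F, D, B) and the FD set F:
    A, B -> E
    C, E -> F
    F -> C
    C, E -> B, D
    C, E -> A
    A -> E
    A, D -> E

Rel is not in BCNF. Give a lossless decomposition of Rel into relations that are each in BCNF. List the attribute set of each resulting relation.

{A, B, D, F}; {A, E}; {C, F}

Candidate keys of the original relation: {A, C}, {A, F}, {C, E}, {E, F}.
{A, B, C, D, E, F}: {A, B} determines {A, B, E} here but is not a superkey — split on A, B -> E, giving {A, B, E} and {A, B, C, D, F}.
{A, B, E}: {A} determines {A, E} here but is not a superkey — split on A -> E, giving {A, E} and {A, B}.
{A, E} is in BCNF.
{A, B} is in BCNF.
{A, B, C, D, F}: {F} determines {C, F} here but is not a superkey — split on F -> C, giving {C, F} and {A, B, D, F}.
{C, F} is in BCNF.
{A, B, D, F} is in BCNF.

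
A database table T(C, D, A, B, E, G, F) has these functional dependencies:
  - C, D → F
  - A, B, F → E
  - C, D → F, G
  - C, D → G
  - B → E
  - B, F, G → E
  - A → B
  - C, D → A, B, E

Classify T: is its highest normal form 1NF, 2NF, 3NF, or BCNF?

Candidate key: {C, D}. Prime attributes: {C, D}.
For A, B, F → E we have {A, B, F}⁺ = {A, B, E, F}; {A, B, F} is not a superkey, so BCNF fails.
A, B, F → E determines the non-prime attribute {E} from a non-superkey — 3NF is violated.
No proper subset of a key has a non-prime attribute in its closure, so there is no partial dependency; 2NF holds.

2NF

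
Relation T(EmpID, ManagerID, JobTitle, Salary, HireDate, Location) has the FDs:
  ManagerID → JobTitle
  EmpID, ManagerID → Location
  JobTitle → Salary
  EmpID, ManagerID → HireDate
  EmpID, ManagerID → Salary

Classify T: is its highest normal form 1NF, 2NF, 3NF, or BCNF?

Candidate key: {EmpID, ManagerID}. Prime attributes: {EmpID, ManagerID}.
For ManagerID → JobTitle we have {ManagerID}⁺ = {JobTitle, ManagerID, Salary}; {ManagerID} is not a superkey, so BCNF fails.
Because {JobTitle} is non-prime and the left side of ManagerID → JobTitle is not a superkey, the relation is not in 3NF.
The proper key subset {ManagerID} of {EmpID, ManagerID} determines non-prime {JobTitle, Salary}, so the relation is not even in 2NF.

1NF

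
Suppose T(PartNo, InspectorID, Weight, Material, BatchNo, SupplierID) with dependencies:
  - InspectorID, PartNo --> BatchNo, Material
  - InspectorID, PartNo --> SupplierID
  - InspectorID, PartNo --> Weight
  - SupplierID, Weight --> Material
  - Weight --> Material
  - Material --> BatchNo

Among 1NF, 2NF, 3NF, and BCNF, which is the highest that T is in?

2NF

Candidate key: {InspectorID, PartNo}. Prime attributes: {InspectorID, PartNo}.
SupplierID, Weight --> Material: {SupplierID, Weight}⁺ = {BatchNo, Material, SupplierID, Weight}, which is not all of the attributes, so the left side is not a superkey — BCNF is violated.
SupplierID, Weight --> Material determines the non-prime attribute {Material} from a non-superkey — 3NF is violated.
Checking every proper subset of each key, none determines a non-prime attribute — 2NF is satisfied.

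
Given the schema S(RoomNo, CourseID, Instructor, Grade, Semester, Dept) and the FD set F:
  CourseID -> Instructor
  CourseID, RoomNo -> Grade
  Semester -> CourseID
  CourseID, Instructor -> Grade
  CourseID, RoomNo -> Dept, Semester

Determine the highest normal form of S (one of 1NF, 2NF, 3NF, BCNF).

Candidate keys: {CourseID, RoomNo}, {RoomNo, Semester}. Prime attributes: {CourseID, RoomNo, Semester}.
CourseID -> Instructor breaks BCNF: {CourseID}⁺ = {CourseID, Grade, Instructor}, so {CourseID} is not a superkey.
CourseID -> Instructor determines the non-prime attribute {Instructor} from a non-superkey — 3NF is violated.
The proper key subset {CourseID} of {CourseID, RoomNo} determines non-prime {Grade, Instructor}, so the relation is not even in 2NF.

1NF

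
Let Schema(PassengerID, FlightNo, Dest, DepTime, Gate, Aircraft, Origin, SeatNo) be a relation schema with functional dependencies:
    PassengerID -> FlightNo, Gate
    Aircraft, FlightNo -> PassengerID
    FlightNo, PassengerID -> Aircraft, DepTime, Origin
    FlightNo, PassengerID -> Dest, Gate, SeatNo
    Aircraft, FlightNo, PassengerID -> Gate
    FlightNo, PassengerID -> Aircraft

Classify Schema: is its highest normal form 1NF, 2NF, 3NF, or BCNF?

Candidate keys: {Aircraft, FlightNo}, {PassengerID}. Prime attributes: {Aircraft, FlightNo, PassengerID}.
The left-hand side of every FD is a superkey, so BCNF is satisfied.

BCNF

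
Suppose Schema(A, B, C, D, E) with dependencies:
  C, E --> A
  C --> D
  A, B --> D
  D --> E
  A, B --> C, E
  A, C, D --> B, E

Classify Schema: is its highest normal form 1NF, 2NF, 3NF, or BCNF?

Candidate keys: {A, B}, {C}. Prime attributes: {A, B, C}.
D --> E breaks BCNF: {D}⁺ = {D, E}, so {D} is not a superkey.
D --> E has non-prime {E} on the right and a non-superkey on the left, so 3NF fails.
No non-prime attribute depends on a proper subset of any candidate key, so 2NF holds.

2NF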